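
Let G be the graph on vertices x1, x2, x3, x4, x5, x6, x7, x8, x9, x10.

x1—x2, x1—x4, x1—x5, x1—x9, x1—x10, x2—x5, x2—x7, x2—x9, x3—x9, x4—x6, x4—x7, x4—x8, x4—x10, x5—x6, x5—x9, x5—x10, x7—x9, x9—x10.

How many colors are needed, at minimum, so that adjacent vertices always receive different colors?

x1, x2, x5, x9 are pairwise adjacent (a clique of size 4), so at least 4 colors are needed.
4 colors suffice: x1=green, x2=yellow, x3=blue, x4=red, x5=blue, x6=green, x7=blue, x8=blue, x9=red, x10=yellow. Every edge joins two different colors.

4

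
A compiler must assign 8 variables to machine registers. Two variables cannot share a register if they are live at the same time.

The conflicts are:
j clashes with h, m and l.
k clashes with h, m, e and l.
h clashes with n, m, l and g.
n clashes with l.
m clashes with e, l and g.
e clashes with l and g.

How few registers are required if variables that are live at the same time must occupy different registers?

4

j, h, m, l are mutually in conflict, so at least 4 registers are needed.
A valid assignment using 4 registers: j=4, k=4, h=2, n=3, m=3, e=2, l=1, g=1. No two conflicting variables share a register.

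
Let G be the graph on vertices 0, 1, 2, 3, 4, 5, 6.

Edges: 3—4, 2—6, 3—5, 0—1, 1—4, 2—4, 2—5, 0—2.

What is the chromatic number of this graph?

2 and 6 are adjacent, so at least 2 colors are needed.
2 colors suffice: color a → {1, 2, 3}; color b → {0, 4, 5, 6}. Every edge joins two different colors.

2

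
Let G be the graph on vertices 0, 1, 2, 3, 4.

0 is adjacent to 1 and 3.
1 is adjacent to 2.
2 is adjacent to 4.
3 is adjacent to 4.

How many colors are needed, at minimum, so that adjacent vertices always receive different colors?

The cycle 2-4-3-0-1-2 has odd length 5, so it cannot be 2-colored; at least 3 colors are needed.
3 colors suffice: color red → {1, 3}; color blue → {0, 4}; color green → {2}. No two adjacent vertices share a color.

3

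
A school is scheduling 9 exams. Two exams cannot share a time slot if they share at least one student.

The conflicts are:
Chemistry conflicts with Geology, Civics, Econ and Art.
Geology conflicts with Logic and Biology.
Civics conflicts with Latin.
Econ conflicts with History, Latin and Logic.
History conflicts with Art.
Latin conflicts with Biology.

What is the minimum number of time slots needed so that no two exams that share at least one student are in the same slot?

3

The cycle Chemistry-Econ-Latin-Biology-Geology-Chemistry has odd length 5, so it cannot be 2-colored; at least 3 time slots are needed.
3 time slots suffice: time slot 1 → {Geology, Civics, Econ, Art}; time slot 2 → {Chemistry, History, Latin, Logic}; time slot 3 → {Biology}. Every pair that conflicts lands in different time slots.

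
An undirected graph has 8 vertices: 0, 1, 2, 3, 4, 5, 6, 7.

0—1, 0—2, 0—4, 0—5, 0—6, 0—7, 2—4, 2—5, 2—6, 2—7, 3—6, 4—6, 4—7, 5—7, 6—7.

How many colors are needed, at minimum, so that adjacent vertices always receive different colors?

5

0, 2, 4, 6, 7 are pairwise adjacent (a clique of size 5), so at least 5 colors are needed.
One proper 5-coloring: 0=a, 1=b, 2=b, 3=a, 4=e, 5=c, 6=c, 7=d. No two adjacent vertices share a color.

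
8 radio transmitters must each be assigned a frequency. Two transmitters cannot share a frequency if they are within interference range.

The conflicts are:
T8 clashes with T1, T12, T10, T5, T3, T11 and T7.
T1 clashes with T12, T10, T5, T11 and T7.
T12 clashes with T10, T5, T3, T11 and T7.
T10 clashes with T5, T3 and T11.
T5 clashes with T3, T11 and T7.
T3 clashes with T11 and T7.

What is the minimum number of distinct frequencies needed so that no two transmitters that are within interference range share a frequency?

T8, T1, T12, T10, T5, T11 pairwise conflict, so at least 6 frequencies are needed.
Using 6 frequencies: T8=3, T1=4, T12=2, T10=6, T5=1, T3=4, T11=5, T7=5. Each listed conflict is separated.

6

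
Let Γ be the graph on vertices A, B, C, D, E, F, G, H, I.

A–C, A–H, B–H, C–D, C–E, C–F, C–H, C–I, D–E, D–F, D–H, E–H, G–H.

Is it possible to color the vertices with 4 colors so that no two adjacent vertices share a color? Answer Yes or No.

The chromatic number is 4. C, D, E, H are mutually adjacent (a clique of size 4), so at least 4 colors are needed.
One proper 4-coloring: A=3, B=2, C=2, D=3, E=4, F=1, G=2, H=1, I=1.
That is already a proper 4-coloring.

Yes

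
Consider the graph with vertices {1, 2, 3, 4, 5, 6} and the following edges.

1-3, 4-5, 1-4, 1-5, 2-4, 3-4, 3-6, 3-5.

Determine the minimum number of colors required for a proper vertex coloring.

1, 3, 4, 5 are pairwise adjacent (a clique of size 4), so at least 4 colors are needed.
One proper 4-coloring: 1=d, 2=a, 3=a, 4=b, 5=c, 6=b. No two adjacent vertices share a color.

4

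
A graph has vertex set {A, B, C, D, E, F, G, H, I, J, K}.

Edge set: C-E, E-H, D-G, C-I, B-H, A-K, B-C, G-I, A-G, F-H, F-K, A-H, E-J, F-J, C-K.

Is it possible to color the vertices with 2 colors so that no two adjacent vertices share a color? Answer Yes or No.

The cycle K-F-H-E-C-K has odd length 5, so it cannot be 2-colored; at least 3 colors are needed.
So 2 colors are not enough.

No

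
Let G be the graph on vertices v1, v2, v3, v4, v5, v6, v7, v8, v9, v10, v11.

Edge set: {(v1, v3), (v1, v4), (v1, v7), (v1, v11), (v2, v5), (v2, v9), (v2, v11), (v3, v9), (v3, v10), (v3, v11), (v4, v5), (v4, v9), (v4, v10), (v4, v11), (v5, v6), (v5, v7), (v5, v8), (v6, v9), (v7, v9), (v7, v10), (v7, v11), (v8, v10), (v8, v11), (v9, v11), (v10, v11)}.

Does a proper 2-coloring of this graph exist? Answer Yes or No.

v2, v9, v11 are mutually adjacent, so at least 3 colors are needed.
So 2 colors are not enough.

No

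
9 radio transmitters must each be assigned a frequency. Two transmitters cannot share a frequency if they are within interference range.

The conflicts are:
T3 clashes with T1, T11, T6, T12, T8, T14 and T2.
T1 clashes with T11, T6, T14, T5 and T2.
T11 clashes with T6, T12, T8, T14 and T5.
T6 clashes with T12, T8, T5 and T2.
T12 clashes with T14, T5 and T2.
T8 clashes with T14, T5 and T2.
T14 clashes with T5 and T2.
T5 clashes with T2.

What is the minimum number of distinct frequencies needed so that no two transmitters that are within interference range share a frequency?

T11, T12, T14, T5 all conflict with each other, so at least 4 frequencies are needed.
Using 4 frequencies: T3=2, T1=4, T11=1, T6=3, T12=4, T8=4, T14=3, T5=2, T2=1. Each listed conflict is separated.

4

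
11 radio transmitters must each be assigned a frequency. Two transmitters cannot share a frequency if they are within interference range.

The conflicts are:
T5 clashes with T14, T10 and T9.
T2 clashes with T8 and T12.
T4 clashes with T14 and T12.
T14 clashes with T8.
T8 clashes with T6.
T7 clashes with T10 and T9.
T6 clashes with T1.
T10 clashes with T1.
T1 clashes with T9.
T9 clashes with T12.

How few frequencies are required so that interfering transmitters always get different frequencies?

The cycle T9-T12-T4-T14-T5-T9 has odd length 5, so it cannot be 2-colored; at least 3 frequencies are needed.
3 frequencies suffice: frequency 1 → {T2, T14, T6, T10, T9}; frequency 2 → {T5, T8, T7, T1, T12}; frequency 3 → {T4}. Every pair that conflicts lands in different frequencies.

3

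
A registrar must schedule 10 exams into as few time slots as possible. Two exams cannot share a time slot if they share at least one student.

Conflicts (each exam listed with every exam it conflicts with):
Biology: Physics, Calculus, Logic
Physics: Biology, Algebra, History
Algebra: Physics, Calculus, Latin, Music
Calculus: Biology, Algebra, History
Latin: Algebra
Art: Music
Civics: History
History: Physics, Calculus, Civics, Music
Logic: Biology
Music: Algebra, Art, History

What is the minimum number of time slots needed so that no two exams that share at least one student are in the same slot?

Algebra and Latin conflict, so at least 2 time slots are needed.
2 time slots suffice: time slot 1 → {Biology, Algebra, Art, History}; time slot 2 → {Physics, Calculus, Latin, Civics, Logic, Music}. Every pair that conflicts lands in different time slots.

2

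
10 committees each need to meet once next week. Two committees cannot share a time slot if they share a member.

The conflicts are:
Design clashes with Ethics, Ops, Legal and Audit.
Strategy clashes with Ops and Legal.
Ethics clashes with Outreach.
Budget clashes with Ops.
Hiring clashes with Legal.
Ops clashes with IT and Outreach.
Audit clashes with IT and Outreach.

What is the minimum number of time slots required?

Design and Ethics conflict, so at least 2 time slots are needed.
2 time slots suffice: time slot 1 → {Ethics, Ops, Legal, Audit}; time slot 2 → {Design, Strategy, Budget, Hiring, IT, Outreach}. Every pair that conflicts lands in different time slots.

2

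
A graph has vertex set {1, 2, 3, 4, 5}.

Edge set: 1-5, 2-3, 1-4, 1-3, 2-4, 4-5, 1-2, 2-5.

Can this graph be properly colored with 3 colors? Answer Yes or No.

No

1, 2, 4, 5 are pairwise adjacent (a clique of size 4), so at least 4 colors are needed.
So 3 colors are not enough.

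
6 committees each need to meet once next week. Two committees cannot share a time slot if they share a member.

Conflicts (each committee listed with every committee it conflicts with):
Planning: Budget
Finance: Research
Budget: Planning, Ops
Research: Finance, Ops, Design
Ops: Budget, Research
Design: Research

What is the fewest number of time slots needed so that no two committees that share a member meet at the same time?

Budget and Ops conflict, so at least 2 time slots are needed.
2 time slots suffice: Planning=2, Finance=2, Budget=1, Research=1, Ops=2, Design=2. No two conflicting committees share a time slot.

2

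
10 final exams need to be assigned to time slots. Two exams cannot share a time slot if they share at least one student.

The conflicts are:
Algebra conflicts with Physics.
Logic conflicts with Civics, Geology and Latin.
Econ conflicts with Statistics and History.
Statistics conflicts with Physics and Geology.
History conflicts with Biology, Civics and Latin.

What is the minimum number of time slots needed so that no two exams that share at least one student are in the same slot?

Econ and Statistics conflict, so at least 2 time slots are needed.
2 time slots suffice: time slot 1 → {Algebra, Logic, Statistics, History}; time slot 2 → {Econ, Biology, Physics, Civics, Geology, Latin}. No two conflicting exams share a time slot.

2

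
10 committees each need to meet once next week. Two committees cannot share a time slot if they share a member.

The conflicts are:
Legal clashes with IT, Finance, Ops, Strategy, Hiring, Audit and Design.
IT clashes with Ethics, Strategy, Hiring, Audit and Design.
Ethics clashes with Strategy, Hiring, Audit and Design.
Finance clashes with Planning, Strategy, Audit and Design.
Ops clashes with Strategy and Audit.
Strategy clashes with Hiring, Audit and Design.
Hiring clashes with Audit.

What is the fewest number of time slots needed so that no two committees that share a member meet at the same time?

5

IT, Ethics, Strategy, Hiring, Audit are mutually in conflict, so at least 5 time slots are needed.
Using 5 time slots: Legal=2, IT=4, Ethics=2, Finance=4, Ops=4, Planning=1, Strategy=1, Hiring=5, Audit=3, Design=3. Each listed conflict is separated.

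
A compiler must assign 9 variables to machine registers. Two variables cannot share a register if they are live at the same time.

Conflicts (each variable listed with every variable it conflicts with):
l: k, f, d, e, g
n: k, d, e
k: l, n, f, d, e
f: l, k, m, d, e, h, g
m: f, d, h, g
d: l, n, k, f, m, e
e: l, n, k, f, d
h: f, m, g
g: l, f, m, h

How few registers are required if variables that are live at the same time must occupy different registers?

5

l, k, f, d, e are mutually in conflict, so at least 5 registers are needed.
Using 5 registers: l=4, n=1, k=5, f=1, m=3, d=2, e=3, h=4, g=2. No two conflicting variables share a register.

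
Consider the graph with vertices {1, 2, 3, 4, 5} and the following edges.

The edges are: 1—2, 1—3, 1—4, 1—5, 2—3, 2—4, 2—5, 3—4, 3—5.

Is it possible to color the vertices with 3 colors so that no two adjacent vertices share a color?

No

1, 2, 3, 4 are mutually adjacent (a clique of size 4), so at least 4 colors are needed.
So 3 colors are not enough.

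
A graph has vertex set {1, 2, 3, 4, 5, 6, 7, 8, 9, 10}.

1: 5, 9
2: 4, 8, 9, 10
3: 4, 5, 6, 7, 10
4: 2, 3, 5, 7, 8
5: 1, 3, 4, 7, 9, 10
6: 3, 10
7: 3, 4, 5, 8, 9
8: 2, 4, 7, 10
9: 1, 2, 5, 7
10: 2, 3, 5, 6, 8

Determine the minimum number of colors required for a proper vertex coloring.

3, 4, 5, 7 are pairwise adjacent (a clique of size 4), so at least 4 colors are needed.
4 colors suffice: color red → {5, 6, 8}; color blue → {1, 7, 10}; color green → {4, 9}; color yellow → {2, 3}. Each edge has distinct colors on its endpoints.

4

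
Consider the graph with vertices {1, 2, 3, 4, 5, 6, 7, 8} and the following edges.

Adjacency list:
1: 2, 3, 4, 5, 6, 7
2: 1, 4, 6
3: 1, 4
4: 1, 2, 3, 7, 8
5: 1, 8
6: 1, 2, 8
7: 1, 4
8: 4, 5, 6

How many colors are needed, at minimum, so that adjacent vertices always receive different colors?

3

1, 3, 4 are pairwise adjacent, so at least 3 colors are needed.
A valid assignment using 3 colors: 1=a, 2=c, 3=c, 4=b, 5=b, 6=b, 7=c, 8=a. No two adjacent vertices share a color.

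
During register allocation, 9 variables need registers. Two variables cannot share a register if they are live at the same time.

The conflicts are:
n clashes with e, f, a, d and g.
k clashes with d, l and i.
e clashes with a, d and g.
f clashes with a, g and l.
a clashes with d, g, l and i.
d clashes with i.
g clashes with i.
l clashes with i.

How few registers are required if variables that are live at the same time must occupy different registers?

n, e, a, d pairwise conflict, so at least 4 registers are needed.
4 registers suffice: register 1 → {k, a}; register 2 → {d, g, l}; register 3 → {n, i}; register 4 → {e, f}. Each listed conflict is separated.

4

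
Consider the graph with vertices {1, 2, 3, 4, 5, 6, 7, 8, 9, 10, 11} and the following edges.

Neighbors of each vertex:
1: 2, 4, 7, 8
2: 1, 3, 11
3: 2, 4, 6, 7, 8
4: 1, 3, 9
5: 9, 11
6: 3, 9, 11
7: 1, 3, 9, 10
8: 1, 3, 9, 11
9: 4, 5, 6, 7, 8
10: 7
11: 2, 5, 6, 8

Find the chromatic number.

6 and 9 are adjacent, so at least 2 colors are needed.
2 colors suffice: color a → {1, 3, 9, 10, 11}; color b → {2, 4, 5, 6, 7, 8}. No two adjacent vertices share a color.

2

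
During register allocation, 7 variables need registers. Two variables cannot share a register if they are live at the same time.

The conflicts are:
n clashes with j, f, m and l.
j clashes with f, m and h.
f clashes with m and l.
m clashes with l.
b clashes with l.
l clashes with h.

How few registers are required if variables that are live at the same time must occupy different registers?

n, j, f, m pairwise conflict, so at least 4 registers are needed.
4 registers suffice: register 1 → {j, l}; register 2 → {m, b, h}; register 3 → {n}; register 4 → {f}. Each listed conflict is separated.

4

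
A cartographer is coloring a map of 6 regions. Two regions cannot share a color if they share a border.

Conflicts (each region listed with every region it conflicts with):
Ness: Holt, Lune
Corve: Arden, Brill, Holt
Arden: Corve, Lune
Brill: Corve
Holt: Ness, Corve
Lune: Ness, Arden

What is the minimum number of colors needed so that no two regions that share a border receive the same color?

The cycle Lune-Arden-Corve-Holt-Ness-Lune has odd length 5, so it cannot be 2-colored; at least 3 colors are needed.
3 colors suffice: Ness=3, Corve=1, Arden=2, Brill=2, Holt=2, Lune=1. Each listed conflict is separated.

3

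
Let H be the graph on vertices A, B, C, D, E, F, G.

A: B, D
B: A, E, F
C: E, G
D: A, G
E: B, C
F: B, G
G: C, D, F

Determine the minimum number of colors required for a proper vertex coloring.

The cycle B-F-G-C-E-B has odd length 5, so it cannot be 2-colored; at least 3 colors are needed.
3 colors suffice: A=blue, B=red, C=green, D=green, E=blue, F=blue, G=red. Every edge joins two different colors.

3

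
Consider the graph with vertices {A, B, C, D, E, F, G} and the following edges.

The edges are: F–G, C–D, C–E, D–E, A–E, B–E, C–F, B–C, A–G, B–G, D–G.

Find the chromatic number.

3

C, D, E are pairwise adjacent, so at least 3 colors are needed.
3 colors suffice: color red → {E, G}; color blue → {A, C}; color green → {B, D, F}. Every edge joins two different colors.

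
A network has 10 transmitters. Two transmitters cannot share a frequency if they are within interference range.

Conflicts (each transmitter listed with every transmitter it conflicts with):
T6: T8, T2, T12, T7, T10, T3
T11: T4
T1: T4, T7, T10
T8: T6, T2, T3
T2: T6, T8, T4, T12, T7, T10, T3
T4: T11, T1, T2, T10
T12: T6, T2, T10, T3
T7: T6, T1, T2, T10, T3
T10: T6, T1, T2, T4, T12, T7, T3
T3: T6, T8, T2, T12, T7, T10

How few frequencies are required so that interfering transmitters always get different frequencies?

5

T6, T2, T7, T10, T3 all conflict with each other, so at least 5 frequencies are needed.
Using 5 frequencies: T6=4, T11=1, T1=1, T8=2, T2=1, T4=3, T12=5, T7=5, T10=2, T3=3. Each listed conflict is separated.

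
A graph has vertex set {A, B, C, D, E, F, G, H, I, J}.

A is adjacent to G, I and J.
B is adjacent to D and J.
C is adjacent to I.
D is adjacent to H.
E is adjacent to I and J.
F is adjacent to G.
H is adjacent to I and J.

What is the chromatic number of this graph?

D and H are adjacent, so at least 2 colors are needed.
A valid assignment using 2 colors: A=blue, B=blue, C=blue, D=red, E=blue, F=blue, G=red, H=blue, I=red, J=red. Each edge has distinct colors on its endpoints.

2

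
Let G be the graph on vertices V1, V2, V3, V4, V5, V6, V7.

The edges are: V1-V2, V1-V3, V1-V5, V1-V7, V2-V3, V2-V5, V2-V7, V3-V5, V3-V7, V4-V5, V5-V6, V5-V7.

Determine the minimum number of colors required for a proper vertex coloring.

V1, V2, V3, V5, V7 form a clique, so at least 5 colors are needed.
5 colors suffice: color 1 → {V5}; color 2 → {V3, V4, V6}; color 3 → {V1}; color 4 → {V2}; color 5 → {V7}. No two adjacent vertices share a color.

5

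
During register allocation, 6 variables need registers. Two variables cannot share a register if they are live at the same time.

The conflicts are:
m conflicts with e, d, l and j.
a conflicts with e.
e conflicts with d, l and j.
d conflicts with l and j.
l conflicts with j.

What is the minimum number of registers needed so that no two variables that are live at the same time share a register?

5

m, e, d, l, j are mutually in conflict, so at least 5 registers are needed.
5 registers suffice: register 1 → {e}; register 2 → {m, a}; register 3 → {j}; register 4 → {l}; register 5 → {d}. No two conflicting variables share a register.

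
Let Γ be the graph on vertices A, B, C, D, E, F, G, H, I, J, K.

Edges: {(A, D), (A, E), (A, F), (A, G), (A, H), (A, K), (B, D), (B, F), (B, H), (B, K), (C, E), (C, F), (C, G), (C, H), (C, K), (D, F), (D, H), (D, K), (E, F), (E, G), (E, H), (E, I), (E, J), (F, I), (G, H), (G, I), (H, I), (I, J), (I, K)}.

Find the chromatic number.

4

E, G, H, I are pairwise adjacent (a clique of size 4), so at least 4 colors are needed.
4 colors suffice: color 1 → {F, H, J, K}; color 2 → {D, E}; color 3 → {A, B, C, I}; color 4 → {G}. Every edge joins two different colors.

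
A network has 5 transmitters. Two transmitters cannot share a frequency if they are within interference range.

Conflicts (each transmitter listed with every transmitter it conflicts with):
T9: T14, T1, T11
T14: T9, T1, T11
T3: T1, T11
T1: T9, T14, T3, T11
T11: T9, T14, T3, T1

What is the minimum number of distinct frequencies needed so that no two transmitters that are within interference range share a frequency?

4

T9, T14, T1, T11 are mutually in conflict, so at least 4 frequencies are needed.
A valid assignment using 4 frequencies: T9=4, T14=3, T3=3, T1=2, T11=1. Each listed conflict is separated.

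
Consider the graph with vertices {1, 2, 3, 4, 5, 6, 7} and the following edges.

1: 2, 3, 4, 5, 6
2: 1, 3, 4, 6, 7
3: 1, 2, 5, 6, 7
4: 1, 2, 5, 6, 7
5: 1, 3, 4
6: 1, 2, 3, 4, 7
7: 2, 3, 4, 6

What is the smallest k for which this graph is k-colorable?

2, 4, 6, 7 form a clique, so at least 4 colors are needed.
4 colors suffice: color red → {2, 5}; color blue → {6}; color green → {3, 4}; color yellow → {1, 7}. No two adjacent vertices share a color.

4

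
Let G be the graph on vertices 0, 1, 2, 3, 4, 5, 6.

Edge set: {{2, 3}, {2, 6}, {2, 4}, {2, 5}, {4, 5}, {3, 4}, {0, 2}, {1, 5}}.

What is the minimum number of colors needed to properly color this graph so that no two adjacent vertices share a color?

2, 3, 4 form a triangle, so at least 3 colors are needed.
3 colors suffice: color red → {1, 2}; color blue → {0, 4, 6}; color green → {3, 5}. Every edge joins two different colors.

3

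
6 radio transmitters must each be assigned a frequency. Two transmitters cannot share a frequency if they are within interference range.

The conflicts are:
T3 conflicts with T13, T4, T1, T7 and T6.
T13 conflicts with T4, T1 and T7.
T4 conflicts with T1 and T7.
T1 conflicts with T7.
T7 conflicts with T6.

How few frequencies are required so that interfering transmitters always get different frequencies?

5

T3, T13, T4, T1, T7 are mutually in conflict, so at least 5 frequencies are needed.
Using 5 frequencies: T3=1, T13=5, T4=3, T1=4, T7=2, T6=3. Every pair that conflicts lands in different frequencies.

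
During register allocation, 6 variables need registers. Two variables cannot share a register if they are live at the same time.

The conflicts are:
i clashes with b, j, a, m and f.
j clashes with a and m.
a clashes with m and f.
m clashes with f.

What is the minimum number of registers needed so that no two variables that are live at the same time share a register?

i, a, m, f pairwise conflict, so at least 4 registers are needed.
4 registers suffice: register 1 → {i}; register 2 → {b, m}; register 3 → {a}; register 4 → {j, f}. No two conflicting variables share a register.

4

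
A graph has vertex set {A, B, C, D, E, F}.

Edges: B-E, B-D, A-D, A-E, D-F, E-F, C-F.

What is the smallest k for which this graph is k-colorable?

C and F are adjacent, so at least 2 colors are needed.
One proper 2-coloring: A=red, B=red, C=blue, D=blue, E=blue, F=red. No two adjacent vertices share a color.

2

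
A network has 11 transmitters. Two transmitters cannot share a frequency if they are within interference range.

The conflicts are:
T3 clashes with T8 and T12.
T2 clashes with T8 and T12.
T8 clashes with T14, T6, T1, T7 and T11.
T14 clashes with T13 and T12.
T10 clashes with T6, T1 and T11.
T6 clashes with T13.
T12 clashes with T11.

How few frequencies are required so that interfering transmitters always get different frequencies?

T3 and T12 conflict, so at least 2 frequencies are needed.
A valid assignment using 2 frequencies: T3=2, T2=2, T8=1, T14=2, T10=1, T6=2, T1=2, T7=2, T13=1, T12=1, T11=2. Each listed conflict is separated.

2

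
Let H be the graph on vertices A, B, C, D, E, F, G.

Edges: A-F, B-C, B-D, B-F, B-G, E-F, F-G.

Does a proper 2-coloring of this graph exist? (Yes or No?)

B, F, G are mutually adjacent, so at least 3 colors are needed.
So 2 colors are not enough.

No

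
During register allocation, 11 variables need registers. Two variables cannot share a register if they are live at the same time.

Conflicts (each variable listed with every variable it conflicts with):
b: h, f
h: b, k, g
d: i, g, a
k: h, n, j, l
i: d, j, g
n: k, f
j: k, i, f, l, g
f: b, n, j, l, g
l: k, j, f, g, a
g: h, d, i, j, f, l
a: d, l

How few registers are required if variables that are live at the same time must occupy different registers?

j, f, l, g are mutually in conflict, so at least 4 registers are needed.
4 registers suffice: register 1 → {b, k, g, a}; register 2 → {h, d, f}; register 3 → {n, j}; register 4 → {i, l}. Every pair that conflicts lands in different registers.

4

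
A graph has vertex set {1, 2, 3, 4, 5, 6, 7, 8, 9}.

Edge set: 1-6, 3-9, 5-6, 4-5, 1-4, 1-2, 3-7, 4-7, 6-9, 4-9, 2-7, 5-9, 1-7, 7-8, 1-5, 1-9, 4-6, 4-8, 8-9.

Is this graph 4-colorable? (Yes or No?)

1, 4, 5, 6, 9 form a clique, so at least 5 colors are needed.
So 4 colors are not enough.

No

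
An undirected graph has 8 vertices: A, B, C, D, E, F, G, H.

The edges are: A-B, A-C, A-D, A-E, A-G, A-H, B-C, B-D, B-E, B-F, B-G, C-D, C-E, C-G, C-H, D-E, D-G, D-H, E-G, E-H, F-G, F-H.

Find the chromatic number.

6

A, B, C, D, E, G are mutually adjacent (a clique of size 6), so at least 6 colors are needed.
6 colors suffice: color 1 → {C, F}; color 2 → {D}; color 3 → {E}; color 4 → {G, H}; color 5 → {A}; color 6 → {B}. Each edge has distinct colors on its endpoints.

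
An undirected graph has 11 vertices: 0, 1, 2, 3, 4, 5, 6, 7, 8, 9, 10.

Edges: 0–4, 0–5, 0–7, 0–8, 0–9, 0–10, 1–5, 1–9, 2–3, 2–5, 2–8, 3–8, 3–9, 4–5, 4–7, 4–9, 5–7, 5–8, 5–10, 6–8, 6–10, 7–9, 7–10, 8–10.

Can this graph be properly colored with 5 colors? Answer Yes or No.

The chromatic number is 4. 0, 4, 7, 9 are mutually adjacent (a clique of size 4), so at least 4 colors are needed.
4 colors suffice: color red → {5, 6, 9}; color blue → {0, 1, 2}; color green → {7, 8}; color yellow → {3, 4, 10}.
Since 5 ≥ 4, a proper 5-coloring certainly exists.

Yes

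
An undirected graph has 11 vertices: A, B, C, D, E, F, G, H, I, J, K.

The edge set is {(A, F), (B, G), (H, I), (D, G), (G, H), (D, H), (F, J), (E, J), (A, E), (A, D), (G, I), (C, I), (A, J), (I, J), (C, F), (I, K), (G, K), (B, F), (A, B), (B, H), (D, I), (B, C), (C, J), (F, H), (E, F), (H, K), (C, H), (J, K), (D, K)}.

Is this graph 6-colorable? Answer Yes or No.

Yes

The chromatic number is 5. D, G, H, I, K form a clique, so at least 5 colors are needed.
5 colors suffice: color 1 → {H, J}; color 2 → {F, I}; color 3 → {B, D, E}; color 4 → {A, C, K}; color 5 → {G}.
Since 6 ≥ 5, a proper 6-coloring certainly exists.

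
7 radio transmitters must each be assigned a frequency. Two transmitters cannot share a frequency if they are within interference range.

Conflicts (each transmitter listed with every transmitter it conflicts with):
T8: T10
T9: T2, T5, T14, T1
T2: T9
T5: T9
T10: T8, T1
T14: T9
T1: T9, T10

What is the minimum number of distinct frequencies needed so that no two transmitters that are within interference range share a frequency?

2

T9 and T2 conflict, so at least 2 frequencies are needed.
2 frequencies suffice: T8=2, T9=1, T2=2, T5=2, T10=1, T14=2, T1=2. No two conflicting transmitters share a frequency.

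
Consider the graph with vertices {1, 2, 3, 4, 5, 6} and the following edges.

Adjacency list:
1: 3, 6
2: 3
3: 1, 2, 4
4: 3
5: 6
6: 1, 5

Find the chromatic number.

2

1 and 6 are adjacent, so at least 2 colors are needed.
2 colors suffice: color red → {3, 6}; color blue → {1, 2, 4, 5}. Each edge has distinct colors on its endpoints.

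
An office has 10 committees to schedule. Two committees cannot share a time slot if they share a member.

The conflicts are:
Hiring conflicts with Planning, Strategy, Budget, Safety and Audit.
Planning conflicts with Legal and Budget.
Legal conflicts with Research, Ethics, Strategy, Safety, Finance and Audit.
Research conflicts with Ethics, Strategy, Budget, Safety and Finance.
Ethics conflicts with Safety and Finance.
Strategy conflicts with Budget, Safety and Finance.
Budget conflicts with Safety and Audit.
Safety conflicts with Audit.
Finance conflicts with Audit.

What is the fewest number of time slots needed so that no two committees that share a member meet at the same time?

4

Hiring, Strategy, Budget, Safety all conflict with each other, so at least 4 time slots are needed.
A valid assignment using 4 time slots: Hiring=4, Planning=2, Legal=1, Research=4, Ethics=3, Strategy=3, Budget=1, Safety=2, Finance=2, Audit=3. Each listed conflict is separated.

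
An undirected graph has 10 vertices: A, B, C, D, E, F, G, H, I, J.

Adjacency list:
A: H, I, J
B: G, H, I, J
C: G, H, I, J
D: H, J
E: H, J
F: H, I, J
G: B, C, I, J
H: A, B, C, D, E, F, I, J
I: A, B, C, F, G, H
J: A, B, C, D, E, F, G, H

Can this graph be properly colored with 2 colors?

F, H, J are mutually adjacent, so at least 3 colors are needed.
So 2 colors are not enough.

No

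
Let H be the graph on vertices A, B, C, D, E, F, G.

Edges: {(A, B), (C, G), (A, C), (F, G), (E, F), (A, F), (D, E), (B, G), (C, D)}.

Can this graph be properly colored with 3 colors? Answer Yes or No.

Yes

The chromatic number is 3. The cycle D-C-A-F-E-D has odd length 5, so it cannot be 2-colored; at least 3 colors are needed.
3 colors suffice: color 1 → {A, D, G}; color 2 → {B, C, F}; color 3 → {E}.
That is already a proper 3-coloring.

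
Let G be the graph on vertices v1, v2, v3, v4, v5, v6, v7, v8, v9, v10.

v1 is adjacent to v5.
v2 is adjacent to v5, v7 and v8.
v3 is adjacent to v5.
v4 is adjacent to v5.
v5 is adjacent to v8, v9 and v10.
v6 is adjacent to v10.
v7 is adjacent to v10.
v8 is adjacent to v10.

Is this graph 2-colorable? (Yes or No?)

No

v2, v5, v8 form a triangle, so at least 3 colors are needed.
So 2 colors are not enough.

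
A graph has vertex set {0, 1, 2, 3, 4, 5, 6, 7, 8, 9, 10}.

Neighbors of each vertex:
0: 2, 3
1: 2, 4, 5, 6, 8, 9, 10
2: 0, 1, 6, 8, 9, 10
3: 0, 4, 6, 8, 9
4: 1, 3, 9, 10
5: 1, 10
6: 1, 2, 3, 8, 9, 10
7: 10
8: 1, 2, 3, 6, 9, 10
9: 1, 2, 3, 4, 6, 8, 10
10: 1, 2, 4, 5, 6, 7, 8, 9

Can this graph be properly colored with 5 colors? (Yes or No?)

No

1, 2, 6, 8, 9, 10 form a clique, so at least 6 colors are needed.
So 5 colors are not enough.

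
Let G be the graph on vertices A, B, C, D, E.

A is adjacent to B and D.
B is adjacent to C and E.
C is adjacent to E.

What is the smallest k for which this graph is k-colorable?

3

B, C, E form a triangle, so at least 3 colors are needed.
3 colors suffice: color 1 → {B, D}; color 2 → {A, C}; color 3 → {E}. Each edge has distinct colors on its endpoints.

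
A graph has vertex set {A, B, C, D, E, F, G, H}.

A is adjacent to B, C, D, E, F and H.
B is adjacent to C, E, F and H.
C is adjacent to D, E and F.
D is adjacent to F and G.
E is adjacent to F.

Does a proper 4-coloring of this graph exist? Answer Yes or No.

No

A, B, C, E, F are mutually adjacent (a clique of size 5), so at least 5 colors are needed.
So 4 colors are not enough.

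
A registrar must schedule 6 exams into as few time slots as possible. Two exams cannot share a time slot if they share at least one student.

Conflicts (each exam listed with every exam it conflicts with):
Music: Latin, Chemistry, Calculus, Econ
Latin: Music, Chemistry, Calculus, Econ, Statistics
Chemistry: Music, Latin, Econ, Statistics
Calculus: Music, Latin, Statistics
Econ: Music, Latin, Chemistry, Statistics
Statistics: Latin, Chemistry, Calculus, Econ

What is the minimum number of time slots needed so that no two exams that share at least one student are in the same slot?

4

Music, Latin, Chemistry, Econ pairwise conflict, so at least 4 time slots are needed.
A valid assignment using 4 time slots: Music=2, Latin=1, Chemistry=4, Calculus=3, Econ=3, Statistics=2. Every pair that conflicts lands in different time slots.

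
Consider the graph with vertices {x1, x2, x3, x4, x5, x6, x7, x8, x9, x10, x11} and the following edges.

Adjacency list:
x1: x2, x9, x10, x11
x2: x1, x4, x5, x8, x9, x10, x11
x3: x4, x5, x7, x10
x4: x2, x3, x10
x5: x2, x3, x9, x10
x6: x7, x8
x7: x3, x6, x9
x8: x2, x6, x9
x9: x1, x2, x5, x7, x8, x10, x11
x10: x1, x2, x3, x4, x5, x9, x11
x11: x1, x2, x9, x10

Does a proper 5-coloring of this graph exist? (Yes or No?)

The chromatic number is 5. x1, x2, x9, x10, x11 are mutually adjacent (a clique of size 5), so at least 5 colors are needed.
5 colors suffice: color 1 → {x7, x8, x10}; color 2 → {x3, x6, x9}; color 3 → {x2}; color 4 → {x1, x4, x5}; color 5 → {x11}.
That is already a proper 5-coloring.

Yes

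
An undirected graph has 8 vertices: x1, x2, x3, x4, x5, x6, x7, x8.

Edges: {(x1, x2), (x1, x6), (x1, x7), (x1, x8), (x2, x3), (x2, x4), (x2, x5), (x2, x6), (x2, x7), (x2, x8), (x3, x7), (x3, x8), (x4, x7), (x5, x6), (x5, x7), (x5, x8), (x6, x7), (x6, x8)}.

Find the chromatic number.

4

x1, x2, x6, x7 form a clique, so at least 4 colors are needed.
4 colors suffice: color 1 → {x2}; color 2 → {x7, x8}; color 3 → {x3, x4, x6}; color 4 → {x1, x5}. Every edge joins two different colors.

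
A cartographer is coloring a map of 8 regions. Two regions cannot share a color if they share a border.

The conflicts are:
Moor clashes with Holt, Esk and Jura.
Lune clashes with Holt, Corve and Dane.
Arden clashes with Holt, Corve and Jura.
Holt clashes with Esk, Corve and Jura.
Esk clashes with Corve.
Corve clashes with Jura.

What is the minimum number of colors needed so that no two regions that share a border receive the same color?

Arden, Holt, Corve, Jura all conflict with each other, so at least 4 colors are needed.
One proper 4-coloring: Moor=2, Lune=3, Arden=4, Holt=1, Esk=3, Corve=2, Jura=3, Dane=1. No two conflicting regions share a color.

4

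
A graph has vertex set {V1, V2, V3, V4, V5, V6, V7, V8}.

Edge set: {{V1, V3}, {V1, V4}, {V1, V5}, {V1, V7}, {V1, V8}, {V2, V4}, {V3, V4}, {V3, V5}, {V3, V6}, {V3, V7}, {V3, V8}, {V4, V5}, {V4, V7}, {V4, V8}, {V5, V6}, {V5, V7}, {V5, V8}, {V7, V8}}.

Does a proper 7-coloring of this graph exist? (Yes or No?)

The chromatic number is 6. V1, V3, V4, V5, V7, V8 are pairwise adjacent (a clique of size 6), so at least 6 colors are needed.
One proper 6-coloring: V1=4, V2=2, V3=2, V4=1, V5=3, V6=1, V7=5, V8=6.
Since 7 ≥ 6, a proper 7-coloring certainly exists.

Yes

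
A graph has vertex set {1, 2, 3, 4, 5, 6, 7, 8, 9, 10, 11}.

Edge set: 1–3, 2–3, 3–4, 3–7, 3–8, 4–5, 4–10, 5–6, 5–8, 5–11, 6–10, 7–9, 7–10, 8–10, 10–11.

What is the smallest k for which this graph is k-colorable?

2

1 and 3 are adjacent, so at least 2 colors are needed.
2 colors suffice: color red → {3, 5, 9, 10}; color blue → {1, 2, 4, 6, 7, 8, 11}. No two adjacent vertices share a color.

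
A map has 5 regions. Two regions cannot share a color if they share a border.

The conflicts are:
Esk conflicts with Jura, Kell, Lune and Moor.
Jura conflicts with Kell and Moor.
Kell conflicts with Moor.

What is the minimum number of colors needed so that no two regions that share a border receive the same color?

4

Esk, Jura, Kell, Moor pairwise conflict, so at least 4 colors are needed.
A valid assignment using 4 colors: Esk=1, Jura=4, Kell=3, Lune=2, Moor=2. No two conflicting regions share a color.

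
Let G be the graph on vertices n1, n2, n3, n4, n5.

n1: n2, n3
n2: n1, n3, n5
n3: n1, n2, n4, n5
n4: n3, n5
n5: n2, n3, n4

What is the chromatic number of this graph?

3

n1, n2, n3 are mutually adjacent, so at least 3 colors are needed.
3 colors suffice: color 1 → {n3}; color 2 → {n2, n4}; color 3 → {n1, n5}. Every edge joins two different colors.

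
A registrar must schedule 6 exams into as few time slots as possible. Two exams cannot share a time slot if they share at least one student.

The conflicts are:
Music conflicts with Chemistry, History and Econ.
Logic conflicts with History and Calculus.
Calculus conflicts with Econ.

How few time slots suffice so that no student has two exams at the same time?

The cycle Logic-Calculus-Econ-Music-History-Logic has odd length 5, so it cannot be 2-colored; at least 3 time slots are needed.
3 time slots suffice: time slot 1 → {Music, Calculus}; time slot 2 → {Chemistry, History, Econ}; time slot 3 → {Logic}. Every pair that conflicts lands in different time slots.

3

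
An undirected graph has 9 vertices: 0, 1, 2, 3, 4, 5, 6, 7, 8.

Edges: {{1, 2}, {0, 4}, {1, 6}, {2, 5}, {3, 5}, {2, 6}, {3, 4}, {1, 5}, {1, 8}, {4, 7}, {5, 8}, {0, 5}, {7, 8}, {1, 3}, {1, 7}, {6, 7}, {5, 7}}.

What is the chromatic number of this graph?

4

1, 5, 7, 8 are mutually adjacent (a clique of size 4), so at least 4 colors are needed.
4 colors suffice: color a → {4, 5, 6}; color b → {0, 1}; color c → {2, 3, 7}; color d → {8}. Every edge joins two different colors.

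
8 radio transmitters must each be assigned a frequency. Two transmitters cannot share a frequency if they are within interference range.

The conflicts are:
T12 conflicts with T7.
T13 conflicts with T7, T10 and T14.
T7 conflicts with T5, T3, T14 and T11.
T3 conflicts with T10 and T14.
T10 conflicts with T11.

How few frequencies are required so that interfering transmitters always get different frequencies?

3

T13, T7, T14 pairwise conflict, so at least 3 frequencies are needed.
3 frequencies suffice: frequency 1 → {T7, T10}; frequency 2 → {T12, T13, T5, T3, T11}; frequency 3 → {T14}. Each listed conflict is separated.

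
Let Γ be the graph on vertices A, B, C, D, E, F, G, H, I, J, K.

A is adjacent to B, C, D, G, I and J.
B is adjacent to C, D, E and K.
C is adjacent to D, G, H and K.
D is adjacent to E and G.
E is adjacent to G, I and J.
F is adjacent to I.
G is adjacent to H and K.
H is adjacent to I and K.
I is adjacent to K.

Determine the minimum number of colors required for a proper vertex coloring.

C, G, H, K are mutually adjacent (a clique of size 4), so at least 4 colors are needed.
4 colors suffice: color 1 → {B, G, I, J}; color 2 → {C, E, F}; color 3 → {A, K}; color 4 → {D, H}. Each edge has distinct colors on its endpoints.

4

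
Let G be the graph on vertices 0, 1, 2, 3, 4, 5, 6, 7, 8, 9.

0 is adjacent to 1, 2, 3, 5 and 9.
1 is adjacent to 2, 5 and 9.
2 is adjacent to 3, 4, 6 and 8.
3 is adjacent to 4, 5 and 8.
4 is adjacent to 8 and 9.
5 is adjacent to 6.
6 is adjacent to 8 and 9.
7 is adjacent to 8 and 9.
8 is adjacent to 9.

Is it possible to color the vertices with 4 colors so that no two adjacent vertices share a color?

The chromatic number is 4. 2, 3, 4, 8 are mutually adjacent (a clique of size 4), so at least 4 colors are needed.
4 colors suffice: color a → {2, 5, 9}; color b → {0, 8}; color c → {1, 3, 6, 7}; color d → {4}.
That is already a proper 4-coloring.

Yes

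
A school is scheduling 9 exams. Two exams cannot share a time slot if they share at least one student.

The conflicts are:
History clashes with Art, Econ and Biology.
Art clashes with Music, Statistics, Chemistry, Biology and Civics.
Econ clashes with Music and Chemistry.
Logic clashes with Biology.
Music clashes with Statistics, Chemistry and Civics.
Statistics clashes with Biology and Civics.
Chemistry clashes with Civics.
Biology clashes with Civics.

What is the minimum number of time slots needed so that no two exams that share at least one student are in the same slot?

4

Art, Music, Statistics, Civics are mutually in conflict, so at least 4 time slots are needed.
Using 4 time slots: History=3, Art=1, Econ=1, Logic=1, Music=2, Statistics=4, Chemistry=4, Biology=2, Civics=3. Every pair that conflicts lands in different time slots.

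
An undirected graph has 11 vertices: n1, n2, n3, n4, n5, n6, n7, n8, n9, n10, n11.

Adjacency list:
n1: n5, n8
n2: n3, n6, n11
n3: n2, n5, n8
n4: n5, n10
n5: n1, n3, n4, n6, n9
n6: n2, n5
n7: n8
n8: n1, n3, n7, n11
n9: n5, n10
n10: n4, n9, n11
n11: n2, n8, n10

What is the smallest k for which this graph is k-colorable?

2

n2 and n3 are adjacent, so at least 2 colors are needed.
2 colors suffice: color 1 → {n2, n5, n8, n10}; color 2 → {n1, n3, n4, n6, n7, n9, n11}. No two adjacent vertices share a color.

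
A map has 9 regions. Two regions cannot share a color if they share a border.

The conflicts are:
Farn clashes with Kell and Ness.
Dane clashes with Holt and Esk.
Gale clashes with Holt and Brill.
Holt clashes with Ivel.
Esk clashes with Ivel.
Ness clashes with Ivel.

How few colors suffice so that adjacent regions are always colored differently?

2

Farn and Kell conflict, so at least 2 colors are needed.
2 colors suffice: Farn=2, Kell=1, Dane=2, Gale=2, Holt=1, Esk=1, Ness=1, Ivel=2, Brill=1. Every pair that conflicts lands in different colors.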